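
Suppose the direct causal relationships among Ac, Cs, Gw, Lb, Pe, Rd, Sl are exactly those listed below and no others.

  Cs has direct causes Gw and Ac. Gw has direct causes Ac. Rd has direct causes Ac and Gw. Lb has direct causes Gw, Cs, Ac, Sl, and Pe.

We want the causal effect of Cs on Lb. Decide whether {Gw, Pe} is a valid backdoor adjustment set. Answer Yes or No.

Backdoor paths from Cs to Lb (paths whose first edge points into Cs):
  P1: Cs <- Ac -> Gw -> Lb
  P2: Cs <- Ac -> Lb
  P3: Cs <- Ac -> Rd <- Gw -> Lb
  P4: Cs <- Gw <- Ac -> Lb
  P5: Cs <- Gw -> Lb
  P6: Cs <- Gw -> Rd <- Ac -> Lb
Condition 1 (no descendant of Cs in the set): holds — descendants of Cs are {Lb}; none are in {Gw, Pe}.
Condition 2 (every backdoor path blocked by {Gw, Pe}):
  P1: blocked at chain node Gw ∈ conditioning set.
  P2: open — no interior node is in the conditioning set.
  P3: blocked at collider Rd (neither it nor any descendant is in the conditioning set).
  P4: blocked at chain node Gw ∈ conditioning set.
  P5: blocked at fork node Gw ∈ conditioning set.
  P6: blocked at fork node Gw ∈ conditioning set.
{Gw, Pe} does not satisfy the backdoor criterion.

No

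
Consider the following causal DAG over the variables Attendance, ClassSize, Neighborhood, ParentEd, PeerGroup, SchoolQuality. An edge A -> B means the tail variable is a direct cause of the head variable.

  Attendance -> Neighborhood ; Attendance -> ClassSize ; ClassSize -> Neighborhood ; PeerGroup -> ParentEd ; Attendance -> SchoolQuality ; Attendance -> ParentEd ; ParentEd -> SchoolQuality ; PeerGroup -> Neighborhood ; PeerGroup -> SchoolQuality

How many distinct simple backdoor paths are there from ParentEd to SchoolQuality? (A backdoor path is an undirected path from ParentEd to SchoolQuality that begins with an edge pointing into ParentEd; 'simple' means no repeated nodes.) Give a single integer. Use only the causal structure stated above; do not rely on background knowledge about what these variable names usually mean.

A backdoor path from ParentEd to SchoolQuality is any simple undirected path whose first edge points into ParentEd (i.e. leaves ParentEd via a parent).
Parents of ParentEd: {Attendance, PeerGroup}.
Enumerating:
  P1: ParentEd <- PeerGroup -> SchoolQuality
  P2: ParentEd <- PeerGroup -> Neighborhood <- Attendance -> SchoolQuality
  P3: ParentEd <- PeerGroup -> Neighborhood <- ClassSize <- Attendance -> SchoolQuality
  P4: ParentEd <- Attendance -> ClassSize -> Neighborhood <- PeerGroup -> SchoolQuality
  P5: ParentEd <- Attendance -> SchoolQuality
  P6: ParentEd <- Attendance -> Neighborhood <- PeerGroup -> SchoolQuality
That exhausts the simple backdoor paths. Count: 6.

6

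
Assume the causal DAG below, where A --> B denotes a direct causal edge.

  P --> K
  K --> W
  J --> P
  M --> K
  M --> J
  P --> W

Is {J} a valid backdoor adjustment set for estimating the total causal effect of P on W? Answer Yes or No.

Yes

Backdoor paths from P to W (paths whose first edge points into P):
  P1: P <- J <- M -> K -> W
Condition 1 (no descendant of P in the set): holds — descendants of P are {K, W}; none are in {J}.
Condition 2 (every backdoor path blocked by {J}):
  P1: blocked at chain node J ∈ conditioning set.
{J} satisfies the backdoor criterion.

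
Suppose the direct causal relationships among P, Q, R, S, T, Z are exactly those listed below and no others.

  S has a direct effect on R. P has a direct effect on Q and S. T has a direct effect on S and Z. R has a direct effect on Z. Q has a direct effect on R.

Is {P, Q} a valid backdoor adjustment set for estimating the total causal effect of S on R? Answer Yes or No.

Backdoor paths from S to R (paths whose first edge points into S):
  P1: S <- P -> Q -> R
  P2: S <- T -> Z <- R
Condition 1 (no descendant of S in the set): holds — descendants of S are {R, Z}; none are in {P, Q}.
Condition 2 (every backdoor path blocked by {P, Q}):
  P1: blocked at fork node P ∈ conditioning set.
  P2: blocked at collider Z (neither it nor any descendant is in the conditioning set).
{P, Q} satisfies the backdoor criterion.

Yes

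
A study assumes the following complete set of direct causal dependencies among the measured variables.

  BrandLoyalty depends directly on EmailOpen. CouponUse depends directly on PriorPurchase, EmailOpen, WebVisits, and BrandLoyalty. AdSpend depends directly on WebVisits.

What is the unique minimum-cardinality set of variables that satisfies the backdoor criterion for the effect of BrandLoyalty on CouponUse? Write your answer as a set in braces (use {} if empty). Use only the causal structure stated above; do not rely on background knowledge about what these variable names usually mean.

Variables eligible for adjustment (non-descendants of BrandLoyalty, excluding BrandLoyalty and CouponUse): {AdSpend, EmailOpen, PriorPurchase, WebVisits}.
Backdoor paths from BrandLoyalty to CouponUse:
  P1: BrandLoyalty <- EmailOpen -> CouponUse
The empty set is not sufficient: P1 (BrandLoyalty <- EmailOpen -> CouponUse) has no collider blocking it and no conditioned non-collider, so it is open.
Try {EmailOpen}:
  P1: blocked at fork node EmailOpen ∈ conditioning set.
{EmailOpen} contains no descendant of BrandLoyalty and blocks every backdoor path.
No other singleton works — e.g. {WebVisits} leaves P1 open — so {EmailOpen} is the unique smallest valid adjustment set.

{EmailOpen}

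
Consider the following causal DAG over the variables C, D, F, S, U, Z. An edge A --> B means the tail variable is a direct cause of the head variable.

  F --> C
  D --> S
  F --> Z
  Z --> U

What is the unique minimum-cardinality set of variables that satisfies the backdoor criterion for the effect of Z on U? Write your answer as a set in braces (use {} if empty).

{}

Variables eligible for adjustment (non-descendants of Z, excluding Z and U): {C, D, F, S}.
Backdoor paths from Z to U:
  (none)
With no backdoor paths the empty set already satisfies the criterion, and it is trivially minimal.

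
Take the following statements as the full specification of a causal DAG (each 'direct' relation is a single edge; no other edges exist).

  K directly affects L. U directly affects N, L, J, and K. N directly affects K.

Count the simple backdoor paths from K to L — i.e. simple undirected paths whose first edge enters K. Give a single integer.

A backdoor path from K to L is any simple undirected path whose first edge points into K (i.e. leaves K via a parent).
Parents of K: {N, U}.
Enumerating:
  P1: K <- U -> L
  P2: K <- N <- U -> L
That exhausts the simple backdoor paths. Count: 2.

2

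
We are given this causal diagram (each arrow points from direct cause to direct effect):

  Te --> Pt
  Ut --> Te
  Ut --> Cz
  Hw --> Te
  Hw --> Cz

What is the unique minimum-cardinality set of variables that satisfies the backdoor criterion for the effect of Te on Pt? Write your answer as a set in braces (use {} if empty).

Variables eligible for adjustment (non-descendants of Te, excluding Te and Pt): {Cz, Hw, Ut}.
Backdoor paths from Te to Pt:
  (none)
With no backdoor paths the empty set already satisfies the criterion, and it is trivially minimal.

{}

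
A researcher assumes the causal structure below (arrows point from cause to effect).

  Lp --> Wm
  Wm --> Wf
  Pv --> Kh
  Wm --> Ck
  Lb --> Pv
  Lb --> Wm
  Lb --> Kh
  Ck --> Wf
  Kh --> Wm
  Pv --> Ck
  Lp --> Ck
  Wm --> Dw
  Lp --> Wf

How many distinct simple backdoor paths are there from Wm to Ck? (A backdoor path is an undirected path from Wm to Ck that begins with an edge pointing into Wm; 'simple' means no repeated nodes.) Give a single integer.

A backdoor path from Wm to Ck is any simple undirected path whose first edge points into Wm (i.e. leaves Wm via a parent).
Parents of Wm: {Kh, Lb, Lp}.
Enumerating:
  P1: Wm <- Lb -> Pv -> Ck
  P2: Wm <- Lb -> Kh <- Pv -> Ck
  P3: Wm <- Lp -> Ck
  P4: Wm <- Lp -> Wf <- Ck
  P5: Wm <- Kh <- Lb -> Pv -> Ck
  P6: Wm <- Kh <- Pv -> Ck
That exhausts the simple backdoor paths. Count: 6.

6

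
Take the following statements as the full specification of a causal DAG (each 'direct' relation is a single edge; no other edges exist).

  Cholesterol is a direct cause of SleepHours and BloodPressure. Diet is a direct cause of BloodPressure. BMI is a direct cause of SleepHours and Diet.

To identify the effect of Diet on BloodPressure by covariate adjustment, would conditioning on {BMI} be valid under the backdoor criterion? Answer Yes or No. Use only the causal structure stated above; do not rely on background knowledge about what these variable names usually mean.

Yes

Backdoor paths from Diet to BloodPressure (paths whose first edge points into Diet):
  P1: Diet <- BMI -> SleepHours <- Cholesterol -> BloodPressure
Condition 1 (no descendant of Diet in the set): holds — descendants of Diet are {BloodPressure}; none are in {BMI}.
Condition 2 (every backdoor path blocked by {BMI}):
  P1: blocked at fork node BMI ∈ conditioning set.
{BMI} satisfies the backdoor criterion.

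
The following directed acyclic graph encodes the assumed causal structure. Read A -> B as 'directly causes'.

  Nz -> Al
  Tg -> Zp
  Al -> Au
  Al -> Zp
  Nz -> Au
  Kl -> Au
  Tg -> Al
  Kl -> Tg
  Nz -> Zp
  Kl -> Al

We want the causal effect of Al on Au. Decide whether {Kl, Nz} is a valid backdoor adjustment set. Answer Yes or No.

Backdoor paths from Al to Au (paths whose first edge points into Al):
  P1: Al <- Kl -> Tg -> Zp <- Nz -> Au
  P2: Al <- Kl -> Au
  P3: Al <- Tg <- Kl -> Au
  P4: Al <- Tg -> Zp <- Nz -> Au
  P5: Al <- Nz -> Au
  P6: Al <- Nz -> Zp <- Tg <- Kl -> Au
Condition 1 (no descendant of Al in the set): holds — descendants of Al are {Au, Zp}; none are in {Kl, Nz}.
Condition 2 (every backdoor path blocked by {Kl, Nz}):
  P1: blocked at fork node Kl ∈ conditioning set.
  P2: blocked at fork node Kl ∈ conditioning set.
  P3: blocked at fork node Kl ∈ conditioning set.
  P4: blocked at collider Zp (neither it nor any descendant is in the conditioning set).
  P5: blocked at fork node Nz ∈ conditioning set.
  P6: blocked at fork node Nz ∈ conditioning set.
{Kl, Nz} satisfies the backdoor criterion.

Yes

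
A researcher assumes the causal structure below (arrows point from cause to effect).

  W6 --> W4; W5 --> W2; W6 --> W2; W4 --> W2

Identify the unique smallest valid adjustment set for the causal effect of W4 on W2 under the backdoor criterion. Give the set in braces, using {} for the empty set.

Variables eligible for adjustment (non-descendants of W4, excluding W4 and W2): {W5, W6}.
Backdoor paths from W4 to W2:
  P1: W4 <- W6 -> W2
The empty set is not sufficient: P1 (W4 <- W6 -> W2) has no collider blocking it and no conditioned non-collider, so it is open.
Try {W6}:
  P1: blocked at fork node W6 ∈ conditioning set.
{W6} contains no descendant of W4 and blocks every backdoor path.
No other singleton works — e.g. {W5} leaves P1 open — so {W6} is the unique smallest valid adjustment set.

{W6}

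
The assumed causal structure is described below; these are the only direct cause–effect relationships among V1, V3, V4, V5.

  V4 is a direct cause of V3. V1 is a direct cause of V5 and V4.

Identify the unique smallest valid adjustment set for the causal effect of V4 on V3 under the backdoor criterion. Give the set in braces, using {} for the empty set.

Variables eligible for adjustment (non-descendants of V4, excluding V4 and V3): {V1, V5}.
Backdoor paths from V4 to V3:
  (none)
With no backdoor paths the empty set already satisfies the criterion, and it is trivially minimal.

{}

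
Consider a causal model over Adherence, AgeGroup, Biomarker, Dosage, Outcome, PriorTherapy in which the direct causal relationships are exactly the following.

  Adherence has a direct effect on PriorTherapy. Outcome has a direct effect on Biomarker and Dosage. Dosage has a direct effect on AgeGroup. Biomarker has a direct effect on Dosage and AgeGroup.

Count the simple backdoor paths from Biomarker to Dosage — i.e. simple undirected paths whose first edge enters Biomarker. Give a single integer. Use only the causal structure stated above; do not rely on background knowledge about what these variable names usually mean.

A backdoor path from Biomarker to Dosage is any simple undirected path whose first edge points into Biomarker (i.e. leaves Biomarker via a parent).
Parents of Biomarker: {Outcome}.
Enumerating:
  P1: Biomarker <- Outcome -> Dosage
That exhausts the simple backdoor paths. Count: 1.

1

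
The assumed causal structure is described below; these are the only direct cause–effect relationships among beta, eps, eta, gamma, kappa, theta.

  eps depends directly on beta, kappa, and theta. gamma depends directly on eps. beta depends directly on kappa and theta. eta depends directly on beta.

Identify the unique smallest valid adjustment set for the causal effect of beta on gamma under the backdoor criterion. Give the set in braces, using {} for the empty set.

Variables eligible for adjustment (non-descendants of beta, excluding beta and gamma): {kappa, theta}.
Backdoor paths from beta to gamma:
  P1: beta <- kappa -> eps -> gamma
  P2: beta <- theta -> eps -> gamma
The empty set is not sufficient: P1 (beta <- kappa -> eps -> gamma) has no collider blocking it and no conditioned non-collider, so it is open.
Try {kappa, theta}:
  P1: blocked at fork node kappa ∈ conditioning set.
  P2: blocked at fork node theta ∈ conditioning set.
{kappa, theta} contains no descendant of beta and blocks every backdoor path.
Every element of {kappa, theta} is needed (dropping kappa leaves P1 open; dropping theta leaves P2 open), so no proper subset is valid.
Among all size-2 subsets of the eligible variables, only {kappa, theta} blocks every backdoor path, so it is the unique smallest valid adjustment set.

{kappa, theta}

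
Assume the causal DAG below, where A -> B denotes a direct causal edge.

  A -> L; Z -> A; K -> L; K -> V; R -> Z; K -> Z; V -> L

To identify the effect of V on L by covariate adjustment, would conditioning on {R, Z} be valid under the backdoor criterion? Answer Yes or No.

No

Backdoor paths from V to L (paths whose first edge points into V):
  P1: V <- K -> Z -> A -> L
  P2: V <- K -> L
Condition 1 (no descendant of V in the set): holds — descendants of V are {L}; none are in {R, Z}.
Condition 2 (every backdoor path blocked by {R, Z}):
  P1: blocked at chain node Z ∈ conditioning set.
  P2: open — no interior node is in the conditioning set.
{R, Z} does not satisfy the backdoor criterion.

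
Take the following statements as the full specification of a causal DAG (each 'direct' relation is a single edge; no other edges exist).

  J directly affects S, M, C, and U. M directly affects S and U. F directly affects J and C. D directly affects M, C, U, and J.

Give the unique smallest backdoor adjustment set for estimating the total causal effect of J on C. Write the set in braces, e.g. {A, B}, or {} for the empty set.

Variables eligible for adjustment (non-descendants of J, excluding J and C): {D, F}.
Backdoor paths from J to C:
  P1: J <- F -> C
  P2: J <- D -> C
The empty set is not sufficient: P1 (J <- F -> C) has no collider blocking it and no conditioned non-collider, so it is open.
Try {D, F}:
  P1: blocked at fork node F ∈ conditioning set.
  P2: blocked at fork node D ∈ conditioning set.
{D, F} contains no descendant of J and blocks every backdoor path.
Every element of {D, F} is needed (dropping D leaves P2 open; dropping F leaves P1 open), so no proper subset is valid.
Among all size-2 subsets of the eligible variables, only {D, F} blocks every backdoor path, so it is the unique smallest valid adjustment set.

{D, F}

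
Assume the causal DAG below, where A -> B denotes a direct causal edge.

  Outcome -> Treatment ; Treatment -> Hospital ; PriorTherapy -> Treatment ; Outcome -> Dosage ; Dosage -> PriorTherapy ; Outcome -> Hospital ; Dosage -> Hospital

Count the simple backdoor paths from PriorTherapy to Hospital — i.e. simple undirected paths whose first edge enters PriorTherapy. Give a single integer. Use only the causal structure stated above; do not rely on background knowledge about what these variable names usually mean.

3

A backdoor path from PriorTherapy to Hospital is any simple undirected path whose first edge points into PriorTherapy (i.e. leaves PriorTherapy via a parent).
Parents of PriorTherapy: {Dosage}.
Enumerating:
  P1: PriorTherapy <- Dosage <- Outcome -> Treatment -> Hospital
  P2: PriorTherapy <- Dosage <- Outcome -> Hospital
  P3: PriorTherapy <- Dosage -> Hospital
That exhausts the simple backdoor paths. Count: 3.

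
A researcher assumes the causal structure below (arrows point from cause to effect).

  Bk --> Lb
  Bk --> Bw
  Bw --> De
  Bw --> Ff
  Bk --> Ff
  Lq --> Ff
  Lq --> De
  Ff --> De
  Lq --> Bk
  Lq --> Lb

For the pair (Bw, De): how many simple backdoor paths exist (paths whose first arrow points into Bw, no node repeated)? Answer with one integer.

A backdoor path from Bw to De is any simple undirected path whose first edge points into Bw (i.e. leaves Bw via a parent).
Parents of Bw: {Bk}.
Enumerating:
  P1: Bw <- Bk <- Lq -> Ff -> De
  P2: Bw <- Bk <- Lq -> De
  P3: Bw <- Bk -> Ff <- Lq -> De
  P4: Bw <- Bk -> Ff -> De
  P5: Bw <- Bk -> Lb <- Lq -> Ff -> De
  P6: Bw <- Bk -> Lb <- Lq -> De
That exhausts the simple backdoor paths. Count: 6.

6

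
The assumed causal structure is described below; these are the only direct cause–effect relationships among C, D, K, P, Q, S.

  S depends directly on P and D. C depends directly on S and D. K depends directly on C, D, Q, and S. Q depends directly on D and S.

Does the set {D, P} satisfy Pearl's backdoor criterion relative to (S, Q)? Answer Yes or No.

Yes

Backdoor paths from S to Q (paths whose first edge points into S):
  P1: S <- D -> Q
  P2: S <- D -> C -> K <- Q
  P3: S <- D -> K <- Q
Condition 1 (no descendant of S in the set): holds — descendants of S are {C, K, Q}; none are in {D, P}.
Condition 2 (every backdoor path blocked by {D, P}):
  P1: blocked at fork node D ∈ conditioning set.
  P2: blocked at fork node D ∈ conditioning set.
  P3: blocked at fork node D ∈ conditioning set.
{D, P} satisfies the backdoor criterion.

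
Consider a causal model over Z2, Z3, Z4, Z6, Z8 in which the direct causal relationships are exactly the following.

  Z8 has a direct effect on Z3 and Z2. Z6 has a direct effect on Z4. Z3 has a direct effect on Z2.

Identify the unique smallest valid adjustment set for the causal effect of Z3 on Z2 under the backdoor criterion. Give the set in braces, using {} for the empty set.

{Z8}

Variables eligible for adjustment (non-descendants of Z3, excluding Z3 and Z2): {Z4, Z6, Z8}.
Backdoor paths from Z3 to Z2:
  P1: Z3 <- Z8 -> Z2
The empty set is not sufficient: P1 (Z3 <- Z8 -> Z2) has no collider blocking it and no conditioned non-collider, so it is open.
Try {Z8}:
  P1: blocked at fork node Z8 ∈ conditioning set.
{Z8} contains no descendant of Z3 and blocks every backdoor path.
No other singleton works — e.g. {Z6} leaves P1 open — so {Z8} is the unique smallest valid adjustment set.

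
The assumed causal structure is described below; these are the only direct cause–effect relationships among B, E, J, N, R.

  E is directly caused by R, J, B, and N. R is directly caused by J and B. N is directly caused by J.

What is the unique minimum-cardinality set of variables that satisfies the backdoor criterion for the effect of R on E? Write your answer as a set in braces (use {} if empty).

{B, J}

Variables eligible for adjustment (non-descendants of R, excluding R and E): {B, J, N}.
Backdoor paths from R to E:
  P1: R <- J -> N -> E
  P2: R <- J -> E
  P3: R <- B -> E
The empty set is not sufficient: P1 (R <- J -> N -> E) has no collider blocking it and no conditioned non-collider, so it is open.
Try {B, J}:
  P1: blocked at fork node J ∈ conditioning set.
  P2: blocked at fork node J ∈ conditioning set.
  P3: blocked at fork node B ∈ conditioning set.
{B, J} contains no descendant of R and blocks every backdoor path.
Every element of {B, J} is needed (dropping B leaves P3 open; dropping J leaves P1 open), so no proper subset is valid.
Among all size-2 subsets of the eligible variables, only {B, J} blocks every backdoor path, so it is the unique smallest valid adjustment set.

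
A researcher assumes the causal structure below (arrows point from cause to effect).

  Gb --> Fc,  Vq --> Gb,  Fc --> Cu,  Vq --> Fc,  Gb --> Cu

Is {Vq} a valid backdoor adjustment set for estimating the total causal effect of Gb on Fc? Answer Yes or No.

Yes

Backdoor paths from Gb to Fc (paths whose first edge points into Gb):
  P1: Gb <- Vq -> Fc
Condition 1 (no descendant of Gb in the set): holds — descendants of Gb are {Cu, Fc}; none are in {Vq}.
Condition 2 (every backdoor path blocked by {Vq}):
  P1: blocked at fork node Vq ∈ conditioning set.
{Vq} satisfies the backdoor criterion.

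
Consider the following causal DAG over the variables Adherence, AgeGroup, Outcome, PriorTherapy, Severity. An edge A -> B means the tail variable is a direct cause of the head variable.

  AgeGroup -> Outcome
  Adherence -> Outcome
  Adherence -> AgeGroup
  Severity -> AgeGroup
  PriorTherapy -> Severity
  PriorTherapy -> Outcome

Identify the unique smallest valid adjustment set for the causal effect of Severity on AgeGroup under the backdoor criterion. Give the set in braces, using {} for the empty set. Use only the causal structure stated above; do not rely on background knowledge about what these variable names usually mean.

{}

Variables eligible for adjustment (non-descendants of Severity, excluding Severity and AgeGroup): {Adherence, PriorTherapy}.
Backdoor paths from Severity to AgeGroup:
  P1: Severity <- PriorTherapy -> Outcome <- Adherence -> AgeGroup
  P2: Severity <- PriorTherapy -> Outcome <- AgeGroup
Each backdoor path contains an unconditioned collider, so every path is already blocked with the empty conditioning set:
  P1: blocked at collider Outcome (neither it nor any descendant is in the conditioning set).
  P2: blocked at collider Outcome (neither it nor any descendant is in the conditioning set).
The empty set is therefore the unique smallest valid set.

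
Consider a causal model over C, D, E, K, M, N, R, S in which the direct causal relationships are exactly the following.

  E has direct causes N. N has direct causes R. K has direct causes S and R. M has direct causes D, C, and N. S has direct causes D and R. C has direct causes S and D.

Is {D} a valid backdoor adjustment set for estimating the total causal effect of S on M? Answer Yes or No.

Backdoor paths from S to M (paths whose first edge points into S):
  P1: S <- D -> C -> M
  P2: S <- D -> M
  P3: S <- R -> N -> M
Condition 1 (no descendant of S in the set): holds — descendants of S are {C, K, M}; none are in {D}.
Condition 2 (every backdoor path blocked by {D}):
  P1: blocked at fork node D ∈ conditioning set.
  P2: blocked at fork node D ∈ conditioning set.
  P3: open — no interior node is in the conditioning set.
{D} does not satisfy the backdoor criterion.

No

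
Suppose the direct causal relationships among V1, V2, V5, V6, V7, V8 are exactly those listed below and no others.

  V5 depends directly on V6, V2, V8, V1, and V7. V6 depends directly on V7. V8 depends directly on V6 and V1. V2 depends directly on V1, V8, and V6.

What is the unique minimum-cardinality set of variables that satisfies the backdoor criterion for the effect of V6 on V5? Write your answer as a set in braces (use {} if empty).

Variables eligible for adjustment (non-descendants of V6, excluding V6 and V5): {V1, V7}.
Backdoor paths from V6 to V5:
  P1: V6 <- V7 -> V5
The empty set is not sufficient: P1 (V6 <- V7 -> V5) has no collider blocking it and no conditioned non-collider, so it is open.
Try {V7}:
  P1: blocked at fork node V7 ∈ conditioning set.
{V7} contains no descendant of V6 and blocks every backdoor path.
No other singleton works — e.g. {V1} leaves P1 open — so {V7} is the unique smallest valid adjustment set.

{V7}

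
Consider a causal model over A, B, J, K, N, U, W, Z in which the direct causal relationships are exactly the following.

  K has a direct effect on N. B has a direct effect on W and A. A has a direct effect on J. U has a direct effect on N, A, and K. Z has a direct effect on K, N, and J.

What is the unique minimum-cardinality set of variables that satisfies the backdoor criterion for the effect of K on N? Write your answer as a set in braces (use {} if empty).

{U, Z}

Variables eligible for adjustment (non-descendants of K, excluding K and N): {A, B, J, U, W, Z}.
Backdoor paths from K to N:
  P1: K <- U -> A -> J <- Z -> N
  P2: K <- U -> N
  P3: K <- Z -> J <- A <- U -> N
  P4: K <- Z -> N
The empty set is not sufficient: P2 (K <- U -> N) has no collider blocking it and no conditioned non-collider, so it is open.
Try {U, Z}:
  P1: blocked at fork node U ∈ conditioning set.
  P2: blocked at fork node U ∈ conditioning set.
  P3: blocked at fork node Z ∈ conditioning set.
  P4: blocked at fork node Z ∈ conditioning set.
{U, Z} contains no descendant of K and blocks every backdoor path.
Every element of {U, Z} is needed (dropping U leaves P2 open; dropping Z leaves P4 open), so no proper subset is valid.
Among all size-2 subsets of the eligible variables, only {U, Z} blocks every backdoor path, so it is the unique smallest valid adjustment set.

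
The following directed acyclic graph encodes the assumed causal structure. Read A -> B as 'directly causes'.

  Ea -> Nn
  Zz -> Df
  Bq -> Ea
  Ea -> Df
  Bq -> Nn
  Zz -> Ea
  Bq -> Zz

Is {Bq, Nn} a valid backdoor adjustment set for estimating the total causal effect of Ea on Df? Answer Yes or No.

Backdoor paths from Ea to Df (paths whose first edge points into Ea):
  P1: Ea <- Bq -> Zz -> Df
  P2: Ea <- Zz -> Df
Condition 1 (no descendant of Ea in the set): FAILS — Nn is a descendant of Ea.
Condition 2 (every backdoor path blocked by {Bq, Nn}):
  P1: blocked at fork node Bq ∈ conditioning set.
  P2: open — no interior node is in the conditioning set.
{Bq, Nn} does not satisfy the backdoor criterion.

No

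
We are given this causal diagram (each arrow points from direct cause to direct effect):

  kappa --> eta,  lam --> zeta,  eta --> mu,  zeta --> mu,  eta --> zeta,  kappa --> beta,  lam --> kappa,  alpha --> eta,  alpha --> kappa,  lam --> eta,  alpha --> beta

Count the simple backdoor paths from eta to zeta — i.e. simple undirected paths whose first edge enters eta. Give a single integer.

A backdoor path from eta to zeta is any simple undirected path whose first edge points into eta (i.e. leaves eta via a parent).
Parents of eta: {alpha, kappa, lam}.
Enumerating:
  P1: eta <- lam -> zeta
  P2: eta <- alpha -> kappa <- lam -> zeta
  P3: eta <- alpha -> beta <- kappa <- lam -> zeta
  P4: eta <- kappa <- lam -> zeta
That exhausts the simple backdoor paths. Count: 4.

4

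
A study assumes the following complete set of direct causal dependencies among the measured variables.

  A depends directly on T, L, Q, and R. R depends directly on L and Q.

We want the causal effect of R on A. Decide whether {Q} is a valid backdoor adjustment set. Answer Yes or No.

Backdoor paths from R to A (paths whose first edge points into R):
  P1: R <- L -> A
  P2: R <- Q -> A
Condition 1 (no descendant of R in the set): holds — descendants of R are {A}; none are in {Q}.
Condition 2 (every backdoor path blocked by {Q}):
  P1: open — no interior node is in the conditioning set.
  P2: blocked at fork node Q ∈ conditioning set.
{Q} does not satisfy the backdoor criterion.

No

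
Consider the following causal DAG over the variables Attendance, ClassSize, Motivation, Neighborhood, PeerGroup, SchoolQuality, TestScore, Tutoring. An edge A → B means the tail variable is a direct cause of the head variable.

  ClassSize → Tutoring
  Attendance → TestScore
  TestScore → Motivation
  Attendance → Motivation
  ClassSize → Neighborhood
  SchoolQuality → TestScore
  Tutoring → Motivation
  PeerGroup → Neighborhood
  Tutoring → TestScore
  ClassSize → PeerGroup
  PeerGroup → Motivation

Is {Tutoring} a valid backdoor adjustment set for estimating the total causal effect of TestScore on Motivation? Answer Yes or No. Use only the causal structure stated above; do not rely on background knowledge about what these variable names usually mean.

No

Backdoor paths from TestScore to Motivation (paths whose first edge points into TestScore):
  P1: TestScore <- Tutoring <- ClassSize -> PeerGroup -> Motivation
  P2: TestScore <- Tutoring <- ClassSize -> Neighborhood <- PeerGroup -> Motivation
  P3: TestScore <- Tutoring -> Motivation
  P4: TestScore <- Attendance -> Motivation
Condition 1 (no descendant of TestScore in the set): holds — descendants of TestScore are {Motivation}; none are in {Tutoring}.
Condition 2 (every backdoor path blocked by {Tutoring}):
  P1: blocked at chain node Tutoring ∈ conditioning set.
  P2: blocked at chain node Tutoring ∈ conditioning set.
  P3: blocked at fork node Tutoring ∈ conditioning set.
  P4: open — no interior node is in the conditioning set.
{Tutoring} does not satisfy the backdoor criterion.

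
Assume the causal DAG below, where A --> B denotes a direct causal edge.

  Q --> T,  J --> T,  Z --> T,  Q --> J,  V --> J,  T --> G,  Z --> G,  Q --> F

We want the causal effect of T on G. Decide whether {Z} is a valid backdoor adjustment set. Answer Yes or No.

Backdoor paths from T to G (paths whose first edge points into T):
  P1: T <- Z -> G
Condition 1 (no descendant of T in the set): holds — descendants of T are {G}; none are in {Z}.
Condition 2 (every backdoor path blocked by {Z}):
  P1: blocked at fork node Z ∈ conditioning set.
{Z} satisfies the backdoor criterion.

Yes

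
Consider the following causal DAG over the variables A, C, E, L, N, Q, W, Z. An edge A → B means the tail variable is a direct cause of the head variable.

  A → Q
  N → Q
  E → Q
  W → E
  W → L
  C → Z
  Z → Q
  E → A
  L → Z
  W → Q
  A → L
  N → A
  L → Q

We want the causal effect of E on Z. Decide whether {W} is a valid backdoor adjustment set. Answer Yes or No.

Backdoor paths from E to Z (paths whose first edge points into E):
  P1: E <- W -> L <- A <- N -> Q <- Z
  P2: E <- W -> L <- A -> Q <- Z
  P3: E <- W -> L -> Z
  P4: E <- W -> L -> Q <- Z
  P5: E <- W -> Q <- N -> A -> L -> Z
  P6: E <- W -> Q <- A -> L -> Z
  P7: E <- W -> Q <- L -> Z
  P8: E <- W -> Q <- Z
Condition 1 (no descendant of E in the set): holds — descendants of E are {A, L, Q, Z}; none are in {W}.
Condition 2 (every backdoor path blocked by {W}):
  P1: blocked at fork node W ∈ conditioning set.
  P2: blocked at fork node W ∈ conditioning set.
  P3: blocked at fork node W ∈ conditioning set.
  P4: blocked at fork node W ∈ conditioning set.
  P5: blocked at fork node W ∈ conditioning set.
  P6: blocked at fork node W ∈ conditioning set.
  P7: blocked at fork node W ∈ conditioning set.
  P8: blocked at fork node W ∈ conditioning set.
{W} satisfies the backdoor criterion.

Yes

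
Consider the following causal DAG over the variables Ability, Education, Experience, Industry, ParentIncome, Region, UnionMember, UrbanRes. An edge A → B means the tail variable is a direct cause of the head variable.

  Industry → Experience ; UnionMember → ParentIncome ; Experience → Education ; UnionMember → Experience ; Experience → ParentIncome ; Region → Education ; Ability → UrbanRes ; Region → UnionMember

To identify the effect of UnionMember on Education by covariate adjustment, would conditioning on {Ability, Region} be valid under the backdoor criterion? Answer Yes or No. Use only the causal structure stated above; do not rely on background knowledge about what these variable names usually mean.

Yes

Backdoor paths from UnionMember to Education (paths whose first edge points into UnionMember):
  P1: UnionMember <- Region -> Education
Condition 1 (no descendant of UnionMember in the set): holds — descendants of UnionMember are {Education, Experience, ParentIncome}; none are in {Ability, Region}.
Condition 2 (every backdoor path blocked by {Ability, Region}):
  P1: blocked at fork node Region ∈ conditioning set.
{Ability, Region} satisfies the backdoor criterion.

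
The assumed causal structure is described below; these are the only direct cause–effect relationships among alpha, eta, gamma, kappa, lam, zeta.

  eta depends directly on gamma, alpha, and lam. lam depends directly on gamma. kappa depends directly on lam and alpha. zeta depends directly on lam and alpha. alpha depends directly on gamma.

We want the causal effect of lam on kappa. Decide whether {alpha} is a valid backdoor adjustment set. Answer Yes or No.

Yes

Backdoor paths from lam to kappa (paths whose first edge points into lam):
  P1: lam <- gamma -> alpha -> kappa
  P2: lam <- gamma -> eta <- alpha -> kappa
Condition 1 (no descendant of lam in the set): holds — descendants of lam are {eta, kappa, zeta}; none are in {alpha}.
Condition 2 (every backdoor path blocked by {alpha}):
  P1: blocked at chain node alpha ∈ conditioning set.
  P2: blocked at collider eta (neither it nor any descendant is in the conditioning set).
{alpha} satisfies the backdoor criterion.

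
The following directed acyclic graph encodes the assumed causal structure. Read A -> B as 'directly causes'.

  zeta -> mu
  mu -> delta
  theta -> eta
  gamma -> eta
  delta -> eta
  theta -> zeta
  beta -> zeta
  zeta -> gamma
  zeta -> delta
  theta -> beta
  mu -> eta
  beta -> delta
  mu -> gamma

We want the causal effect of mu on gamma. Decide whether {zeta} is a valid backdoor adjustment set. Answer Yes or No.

Yes

Backdoor paths from mu to gamma (paths whose first edge points into mu):
  P1: mu <- zeta <- theta -> beta -> delta -> eta <- gamma
  P2: mu <- zeta <- theta -> eta <- gamma
  P3: mu <- zeta <- beta <- theta -> eta <- gamma
  P4: mu <- zeta <- beta -> delta -> eta <- gamma
  P5: mu <- zeta -> gamma
  P6: mu <- zeta -> delta <- beta <- theta -> eta <- gamma
  P7: mu <- zeta -> delta -> eta <- gamma
Condition 1 (no descendant of mu in the set): holds — descendants of mu are {delta, eta, gamma}; none are in {zeta}.
Condition 2 (every backdoor path blocked by {zeta}):
  P1: blocked at chain node zeta ∈ conditioning set.
  P2: blocked at chain node zeta ∈ conditioning set.
  P3: blocked at chain node zeta ∈ conditioning set.
  P4: blocked at chain node zeta ∈ conditioning set.
  P5: blocked at fork node zeta ∈ conditioning set.
  P6: blocked at fork node zeta ∈ conditioning set.
  P7: blocked at fork node zeta ∈ conditioning set.
{zeta} satisfies the backdoor criterion.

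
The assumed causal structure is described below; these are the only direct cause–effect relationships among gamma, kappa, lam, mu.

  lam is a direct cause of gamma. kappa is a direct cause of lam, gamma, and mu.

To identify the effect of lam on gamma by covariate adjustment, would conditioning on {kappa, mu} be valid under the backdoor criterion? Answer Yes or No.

Yes

Backdoor paths from lam to gamma (paths whose first edge points into lam):
  P1: lam <- kappa -> gamma
Condition 1 (no descendant of lam in the set): holds — descendants of lam are {gamma}; none are in {kappa, mu}.
Condition 2 (every backdoor path blocked by {kappa, mu}):
  P1: blocked at fork node kappa ∈ conditioning set.
{kappa, mu} satisfies the backdoor criterion.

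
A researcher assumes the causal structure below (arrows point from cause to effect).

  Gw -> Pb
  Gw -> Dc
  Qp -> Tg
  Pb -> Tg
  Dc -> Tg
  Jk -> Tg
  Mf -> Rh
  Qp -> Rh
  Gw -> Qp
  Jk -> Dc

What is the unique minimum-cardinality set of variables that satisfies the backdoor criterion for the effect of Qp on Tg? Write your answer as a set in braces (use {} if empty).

{Gw}

Variables eligible for adjustment (non-descendants of Qp, excluding Qp and Tg): {Dc, Gw, Jk, Mf, Pb}.
Backdoor paths from Qp to Tg:
  P1: Qp <- Gw -> Dc <- Jk -> Tg
  P2: Qp <- Gw -> Dc -> Tg
  P3: Qp <- Gw -> Pb -> Tg
The empty set is not sufficient: P2 (Qp <- Gw -> Dc -> Tg) has no collider blocking it and no conditioned non-collider, so it is open.
Try {Gw}:
  P1: blocked at fork node Gw ∈ conditioning set.
  P2: blocked at fork node Gw ∈ conditioning set.
  P3: blocked at fork node Gw ∈ conditioning set.
{Gw} contains no descendant of Qp and blocks every backdoor path.
No other singleton works — e.g. {Jk} leaves P2 open — so {Gw} is the unique smallest valid adjustment set.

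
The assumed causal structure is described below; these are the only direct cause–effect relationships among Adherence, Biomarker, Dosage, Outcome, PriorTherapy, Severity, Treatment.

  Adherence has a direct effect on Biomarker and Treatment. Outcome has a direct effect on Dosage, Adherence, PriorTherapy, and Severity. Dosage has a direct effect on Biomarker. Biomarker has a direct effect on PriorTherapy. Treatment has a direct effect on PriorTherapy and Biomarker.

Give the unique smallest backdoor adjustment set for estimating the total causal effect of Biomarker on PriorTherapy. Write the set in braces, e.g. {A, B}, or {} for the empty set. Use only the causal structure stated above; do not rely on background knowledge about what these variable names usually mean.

{Outcome, Treatment}

Variables eligible for adjustment (non-descendants of Biomarker, excluding Biomarker and PriorTherapy): {Adherence, Dosage, Outcome, Severity, Treatment}.
Backdoor paths from Biomarker to PriorTherapy:
  P1: Biomarker <- Adherence <- Outcome -> PriorTherapy
  P2: Biomarker <- Adherence -> Treatment -> PriorTherapy
  P3: Biomarker <- Dosage <- Outcome -> Adherence -> Treatment -> PriorTherapy
  P4: Biomarker <- Dosage <- Outcome -> PriorTherapy
  P5: Biomarker <- Treatment <- Adherence <- Outcome -> PriorTherapy
  P6: Biomarker <- Treatment -> PriorTherapy
The empty set is not sufficient: P1 (Biomarker <- Adherence <- Outcome -> PriorTherapy) has no collider blocking it and no conditioned non-collider, so it is open.
Try {Outcome, Treatment}:
  P1: blocked at fork node Outcome ∈ conditioning set.
  P2: blocked at chain node Treatment ∈ conditioning set.
  P3: blocked at fork node Outcome ∈ conditioning set.
  P4: blocked at fork node Outcome ∈ conditioning set.
  P5: blocked at chain node Treatment ∈ conditioning set.
  P6: blocked at fork node Treatment ∈ conditioning set.
{Outcome, Treatment} contains no descendant of Biomarker and blocks every backdoor path.
Every element of {Outcome, Treatment} is needed (dropping Outcome leaves P1 open; dropping Treatment leaves P2 open), so no proper subset is valid.
Among all size-2 subsets of the eligible variables, only {Outcome, Treatment} blocks every backdoor path, so it is the unique smallest valid adjustment set.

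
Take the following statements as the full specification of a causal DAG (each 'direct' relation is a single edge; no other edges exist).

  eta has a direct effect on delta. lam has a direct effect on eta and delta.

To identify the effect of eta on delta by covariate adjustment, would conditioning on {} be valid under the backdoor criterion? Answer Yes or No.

Backdoor paths from eta to delta (paths whose first edge points into eta):
  P1: eta <- lam -> delta
Condition 1 (no descendant of eta in the set): holds — descendants of eta are {delta}; none are in {}.
Condition 2 (every backdoor path blocked by {}):
  P1: open — no interior node is in the conditioning set.
{} does not satisfy the backdoor criterion.

No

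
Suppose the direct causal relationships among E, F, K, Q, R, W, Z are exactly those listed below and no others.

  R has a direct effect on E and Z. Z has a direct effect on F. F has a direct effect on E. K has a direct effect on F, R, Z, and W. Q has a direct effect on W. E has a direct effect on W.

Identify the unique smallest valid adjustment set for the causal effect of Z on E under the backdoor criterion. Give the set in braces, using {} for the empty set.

Variables eligible for adjustment (non-descendants of Z, excluding Z and E): {K, Q, R}.
Backdoor paths from Z to E:
  P1: Z <- K -> R -> E
  P2: Z <- K -> F -> E
  P3: Z <- K -> W <- E
  P4: Z <- R <- K -> F -> E
  P5: Z <- R <- K -> W <- E
  P6: Z <- R -> E
The empty set is not sufficient: P1 (Z <- K -> R -> E) has no collider blocking it and no conditioned non-collider, so it is open.
Try {K, R}:
  P1: blocked at fork node K ∈ conditioning set.
  P2: blocked at fork node K ∈ conditioning set.
  P3: blocked at fork node K ∈ conditioning set.
  P4: blocked at chain node R ∈ conditioning set.
  P5: blocked at chain node R ∈ conditioning set.
  P6: blocked at fork node R ∈ conditioning set.
{K, R} contains no descendant of Z and blocks every backdoor path.
Every element of {K, R} is needed (dropping K leaves P2 open; dropping R leaves P6 open), so no proper subset is valid.
Among all size-2 subsets of the eligible variables, only {K, R} blocks every backdoor path, so it is the unique smallest valid adjustment set.

{K, R}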